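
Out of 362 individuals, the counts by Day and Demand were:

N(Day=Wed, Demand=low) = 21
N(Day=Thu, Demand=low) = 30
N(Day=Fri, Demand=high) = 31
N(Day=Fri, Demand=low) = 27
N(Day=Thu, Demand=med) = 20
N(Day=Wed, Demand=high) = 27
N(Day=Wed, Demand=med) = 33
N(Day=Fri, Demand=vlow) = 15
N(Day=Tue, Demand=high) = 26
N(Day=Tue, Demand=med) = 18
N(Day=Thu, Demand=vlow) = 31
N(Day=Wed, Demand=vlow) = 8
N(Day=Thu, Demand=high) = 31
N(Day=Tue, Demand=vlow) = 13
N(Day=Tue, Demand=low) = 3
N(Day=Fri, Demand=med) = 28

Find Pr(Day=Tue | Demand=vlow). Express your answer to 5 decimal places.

Total with Demand=vlow: 13 + 8 + 31 + 15 = 67.
P(Day=Tue | Demand=vlow) = 13/67 = 0.19403.

0.19403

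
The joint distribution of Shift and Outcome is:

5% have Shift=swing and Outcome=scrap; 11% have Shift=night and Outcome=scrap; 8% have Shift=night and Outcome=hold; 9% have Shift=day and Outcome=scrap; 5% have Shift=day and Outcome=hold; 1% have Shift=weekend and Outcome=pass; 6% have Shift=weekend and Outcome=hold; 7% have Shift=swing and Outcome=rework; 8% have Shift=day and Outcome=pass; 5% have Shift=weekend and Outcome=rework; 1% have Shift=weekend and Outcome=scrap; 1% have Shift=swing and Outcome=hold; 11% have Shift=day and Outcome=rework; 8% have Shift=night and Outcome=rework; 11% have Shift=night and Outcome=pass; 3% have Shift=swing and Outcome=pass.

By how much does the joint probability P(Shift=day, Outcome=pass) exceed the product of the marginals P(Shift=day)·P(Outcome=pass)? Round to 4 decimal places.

P(Shift=day) = 0.08 + 0.11 + 0.09 + 0.05 = 0.33.
P(Outcome=pass) = 0.08 + 0.03 + 0.11 + 0.01 = 0.23.
P(Shift=day, Outcome=pass) − P(Shift=day)P(Outcome=pass) = 0.08 − 0.33×0.23 = 0.0041.

0.0041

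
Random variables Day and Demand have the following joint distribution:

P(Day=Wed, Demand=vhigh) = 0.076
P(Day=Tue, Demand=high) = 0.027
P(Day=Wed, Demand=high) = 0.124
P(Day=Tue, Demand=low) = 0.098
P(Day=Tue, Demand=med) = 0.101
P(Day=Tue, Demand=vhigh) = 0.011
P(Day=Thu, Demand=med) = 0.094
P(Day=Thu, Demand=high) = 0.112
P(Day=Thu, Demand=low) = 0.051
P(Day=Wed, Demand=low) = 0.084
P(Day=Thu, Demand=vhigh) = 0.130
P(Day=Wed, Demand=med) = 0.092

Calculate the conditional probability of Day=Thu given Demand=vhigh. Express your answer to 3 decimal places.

P(Demand=vhigh) = 0.011 + 0.076 + 0.130 = 0.217.
P(Day=Thu | Demand=vhigh) = 0.130/0.217 = 0.599.

0.599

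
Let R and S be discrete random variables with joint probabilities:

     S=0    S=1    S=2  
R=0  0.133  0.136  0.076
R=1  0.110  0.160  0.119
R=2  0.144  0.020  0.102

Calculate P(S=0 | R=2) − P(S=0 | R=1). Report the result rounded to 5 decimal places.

0.25858

P(R=2) = 0.144 + 0.020 + 0.102 = 0.266; P(S=0 | R=2) = 0.144/0.266 = 0.541353.
P(R=1) = 0.110 + 0.160 + 0.119 = 0.389; P(S=0 | R=1) = 0.110/0.389 = 0.282776.
Difference = 0.25858.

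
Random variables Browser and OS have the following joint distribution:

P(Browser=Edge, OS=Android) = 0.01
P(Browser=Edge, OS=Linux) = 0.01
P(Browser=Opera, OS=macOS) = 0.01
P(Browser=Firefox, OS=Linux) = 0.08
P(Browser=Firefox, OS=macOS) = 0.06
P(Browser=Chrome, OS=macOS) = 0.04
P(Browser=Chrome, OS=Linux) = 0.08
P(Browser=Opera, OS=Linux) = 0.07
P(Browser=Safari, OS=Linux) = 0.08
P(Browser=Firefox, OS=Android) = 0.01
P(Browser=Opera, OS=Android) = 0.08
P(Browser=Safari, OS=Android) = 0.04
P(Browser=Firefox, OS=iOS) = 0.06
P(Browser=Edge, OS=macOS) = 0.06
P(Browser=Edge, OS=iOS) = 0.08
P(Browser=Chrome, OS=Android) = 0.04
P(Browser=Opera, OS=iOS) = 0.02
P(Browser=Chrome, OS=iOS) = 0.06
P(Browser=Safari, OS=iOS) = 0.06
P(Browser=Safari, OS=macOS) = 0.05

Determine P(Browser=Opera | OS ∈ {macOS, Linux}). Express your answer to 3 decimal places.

0.148

P(OS=macOS) = 0.04 + 0.06 + 0.05 + 0.06 + 0.01 = 0.22.
P(OS=Linux) = 0.08 + 0.08 + 0.08 + 0.01 + 0.07 = 0.32.
P(OS ∈ {macOS, Linux}) = 0.22 + 0.32 = 0.54; P(Browser=Opera, OS ∈ {macOS, Linux}) = 0.01 + 0.07 = 0.08.
P(Browser=Opera | OS ∈ {macOS, Linux}) = 0.08/0.54 = 0.148.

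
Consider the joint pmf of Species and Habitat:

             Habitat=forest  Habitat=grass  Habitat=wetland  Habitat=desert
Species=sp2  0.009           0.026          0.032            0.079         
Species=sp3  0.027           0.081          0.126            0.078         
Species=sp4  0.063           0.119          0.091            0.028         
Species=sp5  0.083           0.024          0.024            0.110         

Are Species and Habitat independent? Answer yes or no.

P(Species=sp4) = 0.301 and P(Habitat=desert) = 0.295, so their product is 0.08880, but P(Species=sp4, Habitat=desert) = 0.028. Since these differ, Species and Habitat are not independent.

no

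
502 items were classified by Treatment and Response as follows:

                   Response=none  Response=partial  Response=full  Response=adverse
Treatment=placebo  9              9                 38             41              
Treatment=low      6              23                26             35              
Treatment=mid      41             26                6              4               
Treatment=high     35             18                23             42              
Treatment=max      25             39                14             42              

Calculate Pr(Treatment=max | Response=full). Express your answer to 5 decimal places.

0.13084

Total with Response=full: 38 + 26 + 6 + 23 + 14 = 107.
P(Treatment=max | Response=full) = 14/107 = 0.13084.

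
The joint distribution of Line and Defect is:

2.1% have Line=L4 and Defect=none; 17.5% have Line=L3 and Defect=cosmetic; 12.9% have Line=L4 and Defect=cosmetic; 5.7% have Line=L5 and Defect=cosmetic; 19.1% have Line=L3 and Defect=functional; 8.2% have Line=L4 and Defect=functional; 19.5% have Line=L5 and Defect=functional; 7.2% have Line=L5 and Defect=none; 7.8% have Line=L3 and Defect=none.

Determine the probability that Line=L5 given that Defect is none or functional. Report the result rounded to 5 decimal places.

0.41784

P(Defect=none) = 0.078 + 0.021 + 0.072 = 0.171.
P(Defect=functional) = 0.191 + 0.082 + 0.195 = 0.468.
P(Defect ∈ {none, functional}) = 0.171 + 0.468 = 0.639; P(Line=L5, Defect ∈ {none, functional}) = 0.072 + 0.195 = 0.267.
P(Line=L5 | Defect ∈ {none, functional}) = 0.267/0.639 = 0.41784.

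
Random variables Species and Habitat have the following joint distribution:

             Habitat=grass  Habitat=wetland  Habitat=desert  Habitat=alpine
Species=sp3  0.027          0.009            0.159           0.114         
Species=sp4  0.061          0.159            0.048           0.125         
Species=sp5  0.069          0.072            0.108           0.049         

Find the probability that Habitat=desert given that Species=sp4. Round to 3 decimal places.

P(Species=sp4) = 0.061 + 0.159 + 0.048 + 0.125 = 0.393.
P(Habitat=desert | Species=sp4) = 0.048/0.393 = 0.122.

0.122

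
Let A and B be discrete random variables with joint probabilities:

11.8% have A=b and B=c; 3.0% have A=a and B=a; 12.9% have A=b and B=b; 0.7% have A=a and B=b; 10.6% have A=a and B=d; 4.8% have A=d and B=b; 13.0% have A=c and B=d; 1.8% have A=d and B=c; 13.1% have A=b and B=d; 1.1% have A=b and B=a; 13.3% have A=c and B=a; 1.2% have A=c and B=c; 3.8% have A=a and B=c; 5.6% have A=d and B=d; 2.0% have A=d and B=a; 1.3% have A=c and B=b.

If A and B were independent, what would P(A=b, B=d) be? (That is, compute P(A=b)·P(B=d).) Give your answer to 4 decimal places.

0.1645

P(A=b) = 0.011 + 0.129 + 0.118 + 0.131 = 0.389.
P(B=d) = 0.106 + 0.131 + 0.130 + 0.056 = 0.423.
Product: 0.389 × 0.423 = 0.1645.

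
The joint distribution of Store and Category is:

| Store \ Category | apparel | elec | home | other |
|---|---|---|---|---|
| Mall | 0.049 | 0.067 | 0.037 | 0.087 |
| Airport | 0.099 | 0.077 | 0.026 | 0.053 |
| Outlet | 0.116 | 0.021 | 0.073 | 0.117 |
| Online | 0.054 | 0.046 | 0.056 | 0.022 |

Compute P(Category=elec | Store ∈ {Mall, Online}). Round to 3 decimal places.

P(Store=Mall) = 0.049 + 0.067 + 0.037 + 0.087 = 0.240.
P(Store=Online) = 0.054 + 0.046 + 0.056 + 0.022 = 0.178.
P(Store ∈ {Mall, Online}) = 0.240 + 0.178 = 0.418; P(Category=elec, Store ∈ {Mall, Online}) = 0.067 + 0.046 = 0.113.
P(Category=elec | Store ∈ {Mall, Online}) = 0.113/0.418 = 0.270.

0.270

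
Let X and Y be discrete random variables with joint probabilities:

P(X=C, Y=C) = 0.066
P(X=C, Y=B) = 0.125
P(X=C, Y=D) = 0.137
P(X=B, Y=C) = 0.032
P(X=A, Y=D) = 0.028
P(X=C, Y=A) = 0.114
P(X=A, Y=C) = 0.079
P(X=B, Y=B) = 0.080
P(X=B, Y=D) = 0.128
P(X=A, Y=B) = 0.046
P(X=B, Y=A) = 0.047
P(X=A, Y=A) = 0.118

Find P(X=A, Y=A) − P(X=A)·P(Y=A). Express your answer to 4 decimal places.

0.0424

P(X=A) = 0.118 + 0.046 + 0.079 + 0.028 = 0.271.
P(Y=A) = 0.118 + 0.047 + 0.114 = 0.279.
P(X=A, Y=A) − P(X=A)P(Y=A) = 0.118 − 0.271×0.279 = 0.0424.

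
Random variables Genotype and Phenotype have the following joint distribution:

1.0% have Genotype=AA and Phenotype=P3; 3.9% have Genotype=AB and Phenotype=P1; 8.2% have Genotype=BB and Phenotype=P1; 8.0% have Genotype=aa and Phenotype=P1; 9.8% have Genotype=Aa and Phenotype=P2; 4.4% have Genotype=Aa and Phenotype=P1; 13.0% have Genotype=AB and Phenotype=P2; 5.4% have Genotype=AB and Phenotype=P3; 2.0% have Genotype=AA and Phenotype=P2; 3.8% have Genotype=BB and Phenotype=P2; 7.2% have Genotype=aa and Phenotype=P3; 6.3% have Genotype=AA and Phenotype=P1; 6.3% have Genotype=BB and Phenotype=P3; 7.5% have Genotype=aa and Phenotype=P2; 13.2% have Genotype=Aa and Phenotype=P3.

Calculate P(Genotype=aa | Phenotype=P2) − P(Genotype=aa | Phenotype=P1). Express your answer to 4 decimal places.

-0.0520

P(Phenotype=P2) = 0.020 + 0.098 + 0.075 + 0.130 + 0.038 = 0.361; P(Genotype=aa | Phenotype=P2) = 0.075/0.361 = 0.20776.
P(Phenotype=P1) = 0.063 + 0.044 + 0.080 + 0.039 + 0.082 = 0.308; P(Genotype=aa | Phenotype=P1) = 0.080/0.308 = 0.25974.
Difference = -0.0520.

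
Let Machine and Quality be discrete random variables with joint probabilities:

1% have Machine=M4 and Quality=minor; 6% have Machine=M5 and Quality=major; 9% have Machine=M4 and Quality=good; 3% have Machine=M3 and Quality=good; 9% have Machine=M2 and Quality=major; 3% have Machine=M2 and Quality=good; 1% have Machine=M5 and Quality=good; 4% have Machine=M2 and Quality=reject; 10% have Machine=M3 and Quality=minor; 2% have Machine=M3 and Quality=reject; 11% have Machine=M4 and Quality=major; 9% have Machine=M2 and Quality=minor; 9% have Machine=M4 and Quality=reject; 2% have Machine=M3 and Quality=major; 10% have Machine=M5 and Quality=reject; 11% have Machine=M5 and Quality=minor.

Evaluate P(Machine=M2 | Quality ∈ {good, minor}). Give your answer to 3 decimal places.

0.255

P(Quality=good) = 0.03 + 0.03 + 0.09 + 0.01 = 0.16.
P(Quality=minor) = 0.09 + 0.10 + 0.01 + 0.11 = 0.31.
P(Quality ∈ {good, minor}) = 0.16 + 0.31 = 0.47; P(Machine=M2, Quality ∈ {good, minor}) = 0.03 + 0.09 = 0.12.
P(Machine=M2 | Quality ∈ {good, minor}) = 0.12/0.47 = 0.255.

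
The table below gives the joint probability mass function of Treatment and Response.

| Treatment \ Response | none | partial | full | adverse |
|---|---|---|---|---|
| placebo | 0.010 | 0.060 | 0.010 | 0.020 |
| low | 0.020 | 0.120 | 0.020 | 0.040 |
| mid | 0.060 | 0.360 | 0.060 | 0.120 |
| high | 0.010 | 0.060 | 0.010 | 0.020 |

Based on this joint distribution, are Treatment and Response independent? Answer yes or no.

yes

Every cell satisfies P(Treatment,Response) = P(Treatment)·P(Response). For instance P(Treatment=mid) = 0.600, P(Response=full) = 0.100, and 0.600×0.100 = 0.060 matches the joint entry. So Treatment and Response are independent.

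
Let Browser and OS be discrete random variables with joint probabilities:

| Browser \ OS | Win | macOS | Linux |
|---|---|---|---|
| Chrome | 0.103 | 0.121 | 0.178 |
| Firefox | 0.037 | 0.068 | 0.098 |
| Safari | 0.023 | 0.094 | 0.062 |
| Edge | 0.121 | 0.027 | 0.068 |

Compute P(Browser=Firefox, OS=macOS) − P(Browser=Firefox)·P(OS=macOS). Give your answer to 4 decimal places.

0.0051

P(Browser=Firefox) = 0.037 + 0.068 + 0.098 = 0.203.
P(OS=macOS) = 0.121 + 0.068 + 0.094 + 0.027 = 0.310.
P(Browser=Firefox, OS=macOS) − P(Browser=Firefox)P(OS=macOS) = 0.068 − 0.203×0.310 = 0.0051.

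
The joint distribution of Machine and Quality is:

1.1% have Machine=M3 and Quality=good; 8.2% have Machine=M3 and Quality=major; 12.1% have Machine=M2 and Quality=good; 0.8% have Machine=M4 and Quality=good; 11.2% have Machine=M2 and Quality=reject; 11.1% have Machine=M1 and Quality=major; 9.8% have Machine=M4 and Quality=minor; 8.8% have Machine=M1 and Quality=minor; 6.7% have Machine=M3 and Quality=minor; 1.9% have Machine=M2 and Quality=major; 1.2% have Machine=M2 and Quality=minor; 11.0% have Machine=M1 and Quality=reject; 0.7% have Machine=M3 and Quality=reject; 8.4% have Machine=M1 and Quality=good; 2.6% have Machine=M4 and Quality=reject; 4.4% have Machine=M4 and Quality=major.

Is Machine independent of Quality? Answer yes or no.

no

P(Machine=M2) = 0.264 and P(Quality=good) = 0.224, so their product is 0.05914, but P(Machine=M2, Quality=good) = 0.121. Since these differ, Machine and Quality are not independent.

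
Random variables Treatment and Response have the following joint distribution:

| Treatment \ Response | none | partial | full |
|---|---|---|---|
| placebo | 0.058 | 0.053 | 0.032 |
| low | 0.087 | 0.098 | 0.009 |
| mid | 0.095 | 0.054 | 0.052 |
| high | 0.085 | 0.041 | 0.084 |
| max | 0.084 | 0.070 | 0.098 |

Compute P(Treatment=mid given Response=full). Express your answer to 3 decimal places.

P(Response=full) = 0.032 + 0.009 + 0.052 + 0.084 + 0.098 = 0.275.
P(Treatment=mid | Response=full) = 0.052/0.275 = 0.189.

0.189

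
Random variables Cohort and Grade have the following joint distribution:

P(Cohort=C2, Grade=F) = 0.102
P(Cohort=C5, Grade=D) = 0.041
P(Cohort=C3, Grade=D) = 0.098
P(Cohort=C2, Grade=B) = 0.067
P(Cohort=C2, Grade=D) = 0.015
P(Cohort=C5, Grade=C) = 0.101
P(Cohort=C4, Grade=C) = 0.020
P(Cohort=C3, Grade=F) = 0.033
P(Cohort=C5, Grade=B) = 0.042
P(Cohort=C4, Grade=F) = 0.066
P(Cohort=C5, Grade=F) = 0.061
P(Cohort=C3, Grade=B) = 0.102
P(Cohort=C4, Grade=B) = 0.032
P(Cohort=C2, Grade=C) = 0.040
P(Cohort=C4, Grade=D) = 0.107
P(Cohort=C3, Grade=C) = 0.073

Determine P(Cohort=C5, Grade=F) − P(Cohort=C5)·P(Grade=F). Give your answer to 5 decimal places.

P(Cohort=C5) = 0.042 + 0.101 + 0.041 + 0.061 = 0.245.
P(Grade=F) = 0.102 + 0.033 + 0.066 + 0.061 = 0.262.
P(Cohort=C5, Grade=F) − P(Cohort=C5)P(Grade=F) = 0.061 − 0.245×0.262 = -0.00319.

-0.00319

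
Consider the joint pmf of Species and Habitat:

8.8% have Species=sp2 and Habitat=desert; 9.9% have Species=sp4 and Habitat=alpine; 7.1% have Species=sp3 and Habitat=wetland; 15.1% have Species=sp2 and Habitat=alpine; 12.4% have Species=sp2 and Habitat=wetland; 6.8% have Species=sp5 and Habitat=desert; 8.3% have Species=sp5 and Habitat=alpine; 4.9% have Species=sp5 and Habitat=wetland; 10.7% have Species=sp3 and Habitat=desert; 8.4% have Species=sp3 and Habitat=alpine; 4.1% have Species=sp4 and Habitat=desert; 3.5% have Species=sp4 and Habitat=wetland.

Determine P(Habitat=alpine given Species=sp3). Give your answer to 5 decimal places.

0.32061

P(Species=sp3) = 0.071 + 0.107 + 0.084 = 0.262.
P(Habitat=alpine | Species=sp3) = 0.084/0.262 = 0.32061.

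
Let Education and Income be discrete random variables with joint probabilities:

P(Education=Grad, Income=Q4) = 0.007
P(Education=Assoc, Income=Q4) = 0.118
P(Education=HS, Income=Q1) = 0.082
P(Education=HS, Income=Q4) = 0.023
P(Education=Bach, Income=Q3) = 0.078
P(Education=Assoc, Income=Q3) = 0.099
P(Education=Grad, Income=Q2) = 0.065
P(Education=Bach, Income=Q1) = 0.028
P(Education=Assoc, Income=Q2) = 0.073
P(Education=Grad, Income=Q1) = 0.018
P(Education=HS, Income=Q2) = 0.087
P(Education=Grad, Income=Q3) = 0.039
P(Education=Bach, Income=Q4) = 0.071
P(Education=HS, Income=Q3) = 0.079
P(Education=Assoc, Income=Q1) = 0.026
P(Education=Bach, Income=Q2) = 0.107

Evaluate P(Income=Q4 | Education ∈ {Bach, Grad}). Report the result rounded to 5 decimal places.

0.18886

P(Education=Bach) = 0.028 + 0.107 + 0.078 + 0.071 = 0.284.
P(Education=Grad) = 0.018 + 0.065 + 0.039 + 0.007 = 0.129.
P(Education ∈ {Bach, Grad}) = 0.284 + 0.129 = 0.413; P(Income=Q4, Education ∈ {Bach, Grad}) = 0.071 + 0.007 = 0.078.
P(Income=Q4 | Education ∈ {Bach, Grad}) = 0.078/0.413 = 0.18886.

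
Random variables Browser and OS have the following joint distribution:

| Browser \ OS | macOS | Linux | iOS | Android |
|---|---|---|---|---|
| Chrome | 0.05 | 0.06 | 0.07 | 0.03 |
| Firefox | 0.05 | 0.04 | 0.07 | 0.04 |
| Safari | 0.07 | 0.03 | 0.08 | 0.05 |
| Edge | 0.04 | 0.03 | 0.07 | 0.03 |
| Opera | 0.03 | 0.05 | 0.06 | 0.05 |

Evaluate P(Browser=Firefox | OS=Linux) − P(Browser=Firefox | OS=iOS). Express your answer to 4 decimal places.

P(OS=Linux) = 0.06 + 0.04 + 0.03 + 0.03 + 0.05 = 0.21; P(Browser=Firefox | OS=Linux) = 0.04/0.21 = 0.19048.
P(OS=iOS) = 0.07 + 0.07 + 0.08 + 0.07 + 0.06 = 0.35; P(Browser=Firefox | OS=iOS) = 0.07/0.35 = 0.20000.
Difference = -0.0095.

-0.0095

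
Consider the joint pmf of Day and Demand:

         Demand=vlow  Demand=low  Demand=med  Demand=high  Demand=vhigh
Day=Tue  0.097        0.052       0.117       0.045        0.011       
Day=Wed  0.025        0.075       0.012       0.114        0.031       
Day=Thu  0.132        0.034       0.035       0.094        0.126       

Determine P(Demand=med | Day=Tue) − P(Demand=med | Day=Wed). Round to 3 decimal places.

0.317

P(Day=Tue) = 0.097 + 0.052 + 0.117 + 0.045 + 0.011 = 0.322; P(Demand=med | Day=Tue) = 0.117/0.322 = 0.3634.
P(Day=Wed) = 0.025 + 0.075 + 0.012 + 0.114 + 0.031 = 0.257; P(Demand=med | Day=Wed) = 0.012/0.257 = 0.0467.
Difference = 0.317.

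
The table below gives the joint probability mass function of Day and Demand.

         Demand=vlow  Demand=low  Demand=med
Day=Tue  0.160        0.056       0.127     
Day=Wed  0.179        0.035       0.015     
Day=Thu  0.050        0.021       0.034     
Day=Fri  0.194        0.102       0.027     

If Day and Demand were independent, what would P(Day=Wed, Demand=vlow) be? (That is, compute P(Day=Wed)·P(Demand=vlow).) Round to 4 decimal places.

P(Day=Wed) = 0.179 + 0.035 + 0.015 = 0.229.
P(Demand=vlow) = 0.160 + 0.179 + 0.050 + 0.194 = 0.583.
Product: 0.229 × 0.583 = 0.1335.

0.1335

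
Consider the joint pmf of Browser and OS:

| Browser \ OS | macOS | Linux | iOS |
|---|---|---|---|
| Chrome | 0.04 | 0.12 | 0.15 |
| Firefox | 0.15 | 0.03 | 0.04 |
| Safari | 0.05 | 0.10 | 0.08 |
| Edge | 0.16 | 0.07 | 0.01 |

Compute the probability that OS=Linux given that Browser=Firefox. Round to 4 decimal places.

0.1364

P(Browser=Firefox) = 0.15 + 0.03 + 0.04 = 0.22.
P(OS=Linux | Browser=Firefox) = 0.03/0.22 = 0.1364.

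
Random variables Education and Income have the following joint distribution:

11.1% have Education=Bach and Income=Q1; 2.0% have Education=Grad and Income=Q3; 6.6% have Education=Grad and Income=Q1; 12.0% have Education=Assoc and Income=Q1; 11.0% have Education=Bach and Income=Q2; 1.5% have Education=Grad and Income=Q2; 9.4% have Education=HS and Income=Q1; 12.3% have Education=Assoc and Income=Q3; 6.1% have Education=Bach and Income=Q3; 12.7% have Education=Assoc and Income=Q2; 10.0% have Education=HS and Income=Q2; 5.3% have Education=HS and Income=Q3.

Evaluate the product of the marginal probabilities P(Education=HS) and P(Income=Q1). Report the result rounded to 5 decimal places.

P(Education=HS) = 0.094 + 0.100 + 0.053 = 0.247.
P(Income=Q1) = 0.094 + 0.120 + 0.111 + 0.066 = 0.391.
Product: 0.247 × 0.391 = 0.09658.

0.09658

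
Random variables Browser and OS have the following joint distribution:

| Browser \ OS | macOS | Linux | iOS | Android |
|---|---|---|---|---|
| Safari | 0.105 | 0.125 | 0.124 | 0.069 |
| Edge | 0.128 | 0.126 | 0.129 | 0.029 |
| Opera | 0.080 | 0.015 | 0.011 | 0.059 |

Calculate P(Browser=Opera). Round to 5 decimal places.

0.16500

P(Browser=Opera) = 0.080 + 0.015 + 0.011 + 0.059 = 0.165.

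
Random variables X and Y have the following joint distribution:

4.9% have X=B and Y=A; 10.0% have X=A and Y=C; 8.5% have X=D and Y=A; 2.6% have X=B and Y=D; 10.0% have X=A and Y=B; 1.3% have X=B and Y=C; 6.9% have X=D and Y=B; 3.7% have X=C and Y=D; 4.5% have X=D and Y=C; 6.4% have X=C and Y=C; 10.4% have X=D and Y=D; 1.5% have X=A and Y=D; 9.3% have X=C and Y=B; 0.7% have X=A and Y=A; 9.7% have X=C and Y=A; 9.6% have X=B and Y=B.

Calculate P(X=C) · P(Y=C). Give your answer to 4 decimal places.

0.0646

P(X=C) = 0.097 + 0.093 + 0.064 + 0.037 = 0.291.
P(Y=C) = 0.100 + 0.013 + 0.064 + 0.045 = 0.222.
Product: 0.291 × 0.222 = 0.0646.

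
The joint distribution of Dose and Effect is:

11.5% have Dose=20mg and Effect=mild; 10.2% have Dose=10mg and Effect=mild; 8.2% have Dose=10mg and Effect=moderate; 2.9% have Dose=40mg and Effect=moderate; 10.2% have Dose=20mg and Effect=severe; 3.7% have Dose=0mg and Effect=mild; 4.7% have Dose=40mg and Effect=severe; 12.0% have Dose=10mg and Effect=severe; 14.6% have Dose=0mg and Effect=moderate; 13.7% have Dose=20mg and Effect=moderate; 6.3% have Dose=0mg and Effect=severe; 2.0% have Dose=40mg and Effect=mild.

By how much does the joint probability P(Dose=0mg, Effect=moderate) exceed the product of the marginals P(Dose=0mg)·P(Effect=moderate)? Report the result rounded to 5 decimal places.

P(Dose=0mg) = 0.037 + 0.146 + 0.063 = 0.246.
P(Effect=moderate) = 0.146 + 0.082 + 0.137 + 0.029 = 0.394.
P(Dose=0mg, Effect=moderate) − P(Dose=0mg)P(Effect=moderate) = 0.146 − 0.246×0.394 = 0.04908.

0.04908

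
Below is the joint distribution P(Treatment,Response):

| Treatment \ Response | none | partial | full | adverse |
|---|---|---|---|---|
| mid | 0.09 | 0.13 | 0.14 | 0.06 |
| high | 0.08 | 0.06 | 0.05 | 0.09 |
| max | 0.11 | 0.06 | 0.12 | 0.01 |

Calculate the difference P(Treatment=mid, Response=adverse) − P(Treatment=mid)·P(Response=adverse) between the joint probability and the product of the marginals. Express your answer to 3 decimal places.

-0.007

P(Treatment=mid) = 0.09 + 0.13 + 0.14 + 0.06 = 0.42.
P(Response=adverse) = 0.06 + 0.09 + 0.01 = 0.16.
P(Treatment=mid, Response=adverse) − P(Treatment=mid)P(Response=adverse) = 0.06 − 0.42×0.16 = -0.007.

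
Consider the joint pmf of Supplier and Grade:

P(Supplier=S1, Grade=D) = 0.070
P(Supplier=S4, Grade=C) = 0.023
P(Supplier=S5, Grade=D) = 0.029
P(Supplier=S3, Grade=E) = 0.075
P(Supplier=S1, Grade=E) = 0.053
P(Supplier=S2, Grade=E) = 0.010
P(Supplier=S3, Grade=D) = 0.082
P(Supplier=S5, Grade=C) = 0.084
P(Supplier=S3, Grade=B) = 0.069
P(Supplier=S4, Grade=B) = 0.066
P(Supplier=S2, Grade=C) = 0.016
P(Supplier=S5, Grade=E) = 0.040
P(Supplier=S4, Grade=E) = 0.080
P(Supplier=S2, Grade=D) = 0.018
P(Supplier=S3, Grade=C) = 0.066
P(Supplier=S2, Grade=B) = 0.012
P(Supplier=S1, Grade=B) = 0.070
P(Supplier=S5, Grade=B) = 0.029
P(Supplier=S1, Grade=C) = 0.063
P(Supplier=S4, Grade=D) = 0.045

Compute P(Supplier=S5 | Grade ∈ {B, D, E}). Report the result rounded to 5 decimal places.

P(Grade=B) = 0.070 + 0.012 + 0.069 + 0.066 + 0.029 = 0.246.
P(Grade=D) = 0.070 + 0.018 + 0.082 + 0.045 + 0.029 = 0.244.
P(Grade=E) = 0.053 + 0.010 + 0.075 + 0.080 + 0.040 = 0.258.
P(Grade ∈ {B, D, E}) = 0.246 + 0.244 + 0.258 = 0.748; P(Supplier=S5, Grade ∈ {B, D, E}) = 0.029 + 0.029 + 0.040 = 0.098.
P(Supplier=S5 | Grade ∈ {B, D, E}) = 0.098/0.748 = 0.13102.

0.13102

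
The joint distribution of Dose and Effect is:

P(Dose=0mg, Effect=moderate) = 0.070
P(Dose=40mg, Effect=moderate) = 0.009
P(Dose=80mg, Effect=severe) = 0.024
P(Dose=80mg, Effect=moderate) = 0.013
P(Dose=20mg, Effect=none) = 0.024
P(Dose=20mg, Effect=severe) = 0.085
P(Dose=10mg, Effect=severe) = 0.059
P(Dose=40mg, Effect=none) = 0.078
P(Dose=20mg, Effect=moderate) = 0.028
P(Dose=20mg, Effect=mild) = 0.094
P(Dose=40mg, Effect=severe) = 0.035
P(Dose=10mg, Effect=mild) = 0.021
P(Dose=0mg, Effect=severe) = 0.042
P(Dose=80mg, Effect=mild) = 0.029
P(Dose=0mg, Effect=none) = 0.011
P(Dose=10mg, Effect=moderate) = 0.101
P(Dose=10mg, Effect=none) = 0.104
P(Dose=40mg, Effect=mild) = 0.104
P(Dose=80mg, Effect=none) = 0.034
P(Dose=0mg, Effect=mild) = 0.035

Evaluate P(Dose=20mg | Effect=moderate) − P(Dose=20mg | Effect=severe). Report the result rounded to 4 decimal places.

P(Effect=moderate) = 0.070 + 0.101 + 0.028 + 0.009 + 0.013 = 0.221; P(Dose=20mg | Effect=moderate) = 0.028/0.221 = 0.12670.
P(Effect=severe) = 0.042 + 0.059 + 0.085 + 0.035 + 0.024 = 0.245; P(Dose=20mg | Effect=severe) = 0.085/0.245 = 0.34694.
Difference = -0.2202.

-0.2202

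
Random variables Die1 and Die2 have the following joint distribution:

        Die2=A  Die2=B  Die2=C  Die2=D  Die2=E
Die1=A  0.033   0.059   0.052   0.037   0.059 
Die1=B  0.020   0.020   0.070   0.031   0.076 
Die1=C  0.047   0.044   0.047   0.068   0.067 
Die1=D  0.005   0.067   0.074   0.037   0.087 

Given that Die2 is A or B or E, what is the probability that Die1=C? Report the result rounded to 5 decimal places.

0.27055

P(Die2=A) = 0.033 + 0.020 + 0.047 + 0.005 = 0.105.
P(Die2=B) = 0.059 + 0.020 + 0.044 + 0.067 = 0.190.
P(Die2=E) = 0.059 + 0.076 + 0.067 + 0.087 = 0.289.
P(Die2 ∈ {A, B, E}) = 0.105 + 0.190 + 0.289 = 0.584; P(Die1=C, Die2 ∈ {A, B, E}) = 0.047 + 0.044 + 0.067 = 0.158.
P(Die1=C | Die2 ∈ {A, B, E}) = 0.158/0.584 = 0.27055.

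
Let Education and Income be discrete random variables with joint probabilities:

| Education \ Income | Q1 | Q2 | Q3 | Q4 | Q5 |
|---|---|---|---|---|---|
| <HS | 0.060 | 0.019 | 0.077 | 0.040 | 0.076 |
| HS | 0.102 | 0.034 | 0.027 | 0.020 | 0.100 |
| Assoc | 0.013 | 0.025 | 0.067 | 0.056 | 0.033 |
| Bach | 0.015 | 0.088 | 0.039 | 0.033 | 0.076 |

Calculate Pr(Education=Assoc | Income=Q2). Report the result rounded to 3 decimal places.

P(Income=Q2) = 0.019 + 0.034 + 0.025 + 0.088 = 0.166.
P(Education=Assoc | Income=Q2) = 0.025/0.166 = 0.151.

0.151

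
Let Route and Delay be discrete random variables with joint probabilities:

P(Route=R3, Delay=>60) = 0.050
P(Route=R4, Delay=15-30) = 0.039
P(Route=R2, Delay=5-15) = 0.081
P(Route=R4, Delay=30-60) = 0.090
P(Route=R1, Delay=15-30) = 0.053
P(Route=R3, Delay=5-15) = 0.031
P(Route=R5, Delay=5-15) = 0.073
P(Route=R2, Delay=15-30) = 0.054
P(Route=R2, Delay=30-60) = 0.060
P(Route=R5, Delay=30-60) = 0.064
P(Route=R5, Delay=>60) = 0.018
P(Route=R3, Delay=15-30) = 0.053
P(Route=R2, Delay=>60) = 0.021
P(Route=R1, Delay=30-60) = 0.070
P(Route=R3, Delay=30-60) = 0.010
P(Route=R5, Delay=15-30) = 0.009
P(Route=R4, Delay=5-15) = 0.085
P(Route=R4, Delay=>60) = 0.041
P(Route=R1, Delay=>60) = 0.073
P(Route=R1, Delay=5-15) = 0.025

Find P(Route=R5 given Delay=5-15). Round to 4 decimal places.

0.2475

P(Delay=5-15) = 0.025 + 0.081 + 0.031 + 0.085 + 0.073 = 0.295.
P(Route=R5 | Delay=5-15) = 0.073/0.295 = 0.2475.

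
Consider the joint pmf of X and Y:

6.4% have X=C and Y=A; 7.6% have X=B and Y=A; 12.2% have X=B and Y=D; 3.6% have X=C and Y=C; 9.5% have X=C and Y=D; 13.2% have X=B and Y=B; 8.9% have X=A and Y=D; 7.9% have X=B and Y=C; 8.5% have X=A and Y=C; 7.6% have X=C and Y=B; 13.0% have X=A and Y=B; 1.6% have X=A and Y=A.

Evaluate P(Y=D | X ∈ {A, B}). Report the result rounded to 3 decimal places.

0.289

P(X=A) = 0.016 + 0.130 + 0.085 + 0.089 = 0.320.
P(X=B) = 0.076 + 0.132 + 0.079 + 0.122 = 0.409.
P(X ∈ {A, B}) = 0.320 + 0.409 = 0.729; P(Y=D, X ∈ {A, B}) = 0.089 + 0.122 = 0.211.
P(Y=D | X ∈ {A, B}) = 0.211/0.729 = 0.289.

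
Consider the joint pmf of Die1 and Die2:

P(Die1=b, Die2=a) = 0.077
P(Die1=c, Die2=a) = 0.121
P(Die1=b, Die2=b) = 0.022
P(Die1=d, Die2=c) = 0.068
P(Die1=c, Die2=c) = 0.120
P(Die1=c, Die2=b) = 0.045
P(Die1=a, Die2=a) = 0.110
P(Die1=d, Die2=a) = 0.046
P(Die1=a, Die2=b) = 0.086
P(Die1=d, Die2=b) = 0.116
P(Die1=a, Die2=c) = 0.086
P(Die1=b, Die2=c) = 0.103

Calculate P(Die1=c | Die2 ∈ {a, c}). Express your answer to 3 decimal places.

0.330

P(Die2=a) = 0.110 + 0.077 + 0.121 + 0.046 = 0.354.
P(Die2=c) = 0.086 + 0.103 + 0.120 + 0.068 = 0.377.
P(Die2 ∈ {a, c}) = 0.354 + 0.377 = 0.731; P(Die1=c, Die2 ∈ {a, c}) = 0.121 + 0.120 = 0.241.
P(Die1=c | Die2 ∈ {a, c}) = 0.241/0.731 = 0.330.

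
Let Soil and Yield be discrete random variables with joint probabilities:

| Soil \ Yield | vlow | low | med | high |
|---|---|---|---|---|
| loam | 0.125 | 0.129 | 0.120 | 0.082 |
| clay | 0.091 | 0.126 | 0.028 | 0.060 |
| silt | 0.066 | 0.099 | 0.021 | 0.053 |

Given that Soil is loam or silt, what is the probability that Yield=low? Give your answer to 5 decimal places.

P(Soil=loam) = 0.125 + 0.129 + 0.120 + 0.082 = 0.456.
P(Soil=silt) = 0.066 + 0.099 + 0.021 + 0.053 = 0.239.
P(Soil ∈ {loam, silt}) = 0.456 + 0.239 = 0.695; P(Yield=low, Soil ∈ {loam, silt}) = 0.129 + 0.099 = 0.228.
P(Yield=low | Soil ∈ {loam, silt}) = 0.228/0.695 = 0.32806.

0.32806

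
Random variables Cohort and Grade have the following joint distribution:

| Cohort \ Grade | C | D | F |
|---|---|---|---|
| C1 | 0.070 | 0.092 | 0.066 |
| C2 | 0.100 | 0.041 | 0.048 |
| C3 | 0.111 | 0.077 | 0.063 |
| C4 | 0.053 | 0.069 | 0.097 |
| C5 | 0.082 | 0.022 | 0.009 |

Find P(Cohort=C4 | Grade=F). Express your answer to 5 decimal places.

P(Grade=F) = 0.066 + 0.048 + 0.063 + 0.097 + 0.009 = 0.283.
P(Cohort=C4 | Grade=F) = 0.097/0.283 = 0.34276.

0.34276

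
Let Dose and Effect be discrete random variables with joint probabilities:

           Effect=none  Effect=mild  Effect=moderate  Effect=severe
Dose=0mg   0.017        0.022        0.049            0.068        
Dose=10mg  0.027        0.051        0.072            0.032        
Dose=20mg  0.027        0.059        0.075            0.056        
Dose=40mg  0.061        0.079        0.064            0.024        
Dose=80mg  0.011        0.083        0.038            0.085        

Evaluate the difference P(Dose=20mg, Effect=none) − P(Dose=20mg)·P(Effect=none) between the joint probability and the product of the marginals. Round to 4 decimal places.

-0.0040

P(Dose=20mg) = 0.027 + 0.059 + 0.075 + 0.056 = 0.217.
P(Effect=none) = 0.017 + 0.027 + 0.027 + 0.061 + 0.011 = 0.143.
P(Dose=20mg, Effect=none) − P(Dose=20mg)P(Effect=none) = 0.027 − 0.217×0.143 = -0.0040.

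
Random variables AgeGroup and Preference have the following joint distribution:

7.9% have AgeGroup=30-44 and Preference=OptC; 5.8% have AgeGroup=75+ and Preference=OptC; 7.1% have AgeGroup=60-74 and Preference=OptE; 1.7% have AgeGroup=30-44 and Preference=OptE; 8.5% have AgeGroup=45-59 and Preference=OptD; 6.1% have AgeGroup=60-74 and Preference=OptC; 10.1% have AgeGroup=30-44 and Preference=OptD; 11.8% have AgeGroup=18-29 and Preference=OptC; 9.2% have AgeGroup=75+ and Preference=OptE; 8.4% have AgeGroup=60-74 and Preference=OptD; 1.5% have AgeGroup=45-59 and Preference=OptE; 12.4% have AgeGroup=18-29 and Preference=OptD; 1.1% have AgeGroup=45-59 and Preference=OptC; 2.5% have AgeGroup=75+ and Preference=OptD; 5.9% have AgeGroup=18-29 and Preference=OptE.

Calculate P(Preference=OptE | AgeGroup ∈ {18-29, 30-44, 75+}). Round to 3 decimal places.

P(AgeGroup=18-29) = 0.118 + 0.124 + 0.059 = 0.301.
P(AgeGroup=30-44) = 0.079 + 0.101 + 0.017 = 0.197.
P(AgeGroup=75+) = 0.058 + 0.025 + 0.092 = 0.175.
P(AgeGroup ∈ {18-29, 30-44, 75+}) = 0.301 + 0.197 + 0.175 = 0.673; P(Preference=OptE, AgeGroup ∈ {18-29, 30-44, 75+}) = 0.059 + 0.017 + 0.092 = 0.168.
P(Preference=OptE | AgeGroup ∈ {18-29, 30-44, 75+}) = 0.168/0.673 = 0.250.

0.250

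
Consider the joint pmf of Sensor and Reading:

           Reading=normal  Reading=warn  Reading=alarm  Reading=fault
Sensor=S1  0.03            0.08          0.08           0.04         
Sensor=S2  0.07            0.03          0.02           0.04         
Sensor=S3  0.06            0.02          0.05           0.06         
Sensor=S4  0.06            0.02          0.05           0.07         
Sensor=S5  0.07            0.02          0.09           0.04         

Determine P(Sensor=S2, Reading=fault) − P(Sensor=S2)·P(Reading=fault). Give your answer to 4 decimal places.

P(Sensor=S2) = 0.07 + 0.03 + 0.02 + 0.04 = 0.16.
P(Reading=fault) = 0.04 + 0.04 + 0.06 + 0.07 + 0.04 = 0.25.
P(Sensor=S2, Reading=fault) − P(Sensor=S2)P(Reading=fault) = 0.04 − 0.16×0.25 = 0.0000.

0.0000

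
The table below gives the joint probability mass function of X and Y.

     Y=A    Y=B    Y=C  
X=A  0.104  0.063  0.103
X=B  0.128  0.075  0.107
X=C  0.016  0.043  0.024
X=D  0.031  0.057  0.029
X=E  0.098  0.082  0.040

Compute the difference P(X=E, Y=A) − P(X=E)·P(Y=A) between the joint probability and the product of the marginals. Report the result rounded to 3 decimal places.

0.015

P(X=E) = 0.098 + 0.082 + 0.040 = 0.220.
P(Y=A) = 0.104 + 0.128 + 0.016 + 0.031 + 0.098 = 0.377.
P(X=E, Y=A) − P(X=E)P(Y=A) = 0.098 − 0.220×0.377 = 0.015.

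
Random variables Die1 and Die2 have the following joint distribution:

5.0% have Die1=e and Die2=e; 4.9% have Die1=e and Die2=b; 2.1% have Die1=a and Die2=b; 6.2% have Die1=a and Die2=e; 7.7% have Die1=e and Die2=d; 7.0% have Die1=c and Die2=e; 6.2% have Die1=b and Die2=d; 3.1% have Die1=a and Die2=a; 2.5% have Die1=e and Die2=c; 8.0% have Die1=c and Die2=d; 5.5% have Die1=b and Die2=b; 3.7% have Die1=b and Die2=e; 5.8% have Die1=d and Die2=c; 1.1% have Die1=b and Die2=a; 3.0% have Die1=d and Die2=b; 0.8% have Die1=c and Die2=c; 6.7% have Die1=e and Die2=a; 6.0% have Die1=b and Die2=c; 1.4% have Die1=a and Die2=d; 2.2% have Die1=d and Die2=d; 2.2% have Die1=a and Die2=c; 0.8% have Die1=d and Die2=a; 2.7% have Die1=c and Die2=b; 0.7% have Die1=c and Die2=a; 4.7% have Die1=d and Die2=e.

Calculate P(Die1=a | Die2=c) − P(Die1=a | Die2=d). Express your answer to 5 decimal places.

P(Die2=c) = 0.022 + 0.060 + 0.008 + 0.058 + 0.025 = 0.173; P(Die1=a | Die2=c) = 0.022/0.173 = 0.127168.
P(Die2=d) = 0.014 + 0.062 + 0.080 + 0.022 + 0.077 = 0.255; P(Die1=a | Die2=d) = 0.014/0.255 = 0.054902.
Difference = 0.07227.

0.07227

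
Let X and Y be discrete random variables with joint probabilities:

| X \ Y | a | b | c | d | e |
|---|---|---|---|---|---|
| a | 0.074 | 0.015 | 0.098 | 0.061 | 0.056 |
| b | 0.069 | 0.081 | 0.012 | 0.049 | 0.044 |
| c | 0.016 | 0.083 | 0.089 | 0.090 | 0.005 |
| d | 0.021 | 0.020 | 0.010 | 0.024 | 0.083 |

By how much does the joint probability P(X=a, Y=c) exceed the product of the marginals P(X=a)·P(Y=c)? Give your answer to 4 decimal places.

0.0345

P(X=a) = 0.074 + 0.015 + 0.098 + 0.061 + 0.056 = 0.304.
P(Y=c) = 0.098 + 0.012 + 0.089 + 0.010 = 0.209.
P(X=a, Y=c) − P(X=a)P(Y=c) = 0.098 − 0.304×0.209 = 0.0345.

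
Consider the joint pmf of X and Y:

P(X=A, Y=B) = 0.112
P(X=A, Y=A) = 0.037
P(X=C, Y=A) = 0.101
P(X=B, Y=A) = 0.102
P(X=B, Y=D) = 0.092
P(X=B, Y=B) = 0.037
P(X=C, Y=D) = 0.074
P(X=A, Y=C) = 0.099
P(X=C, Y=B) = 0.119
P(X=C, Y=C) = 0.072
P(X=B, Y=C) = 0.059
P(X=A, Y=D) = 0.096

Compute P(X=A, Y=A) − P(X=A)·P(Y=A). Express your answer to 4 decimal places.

P(X=A) = 0.037 + 0.112 + 0.099 + 0.096 = 0.344.
P(Y=A) = 0.037 + 0.102 + 0.101 = 0.240.
P(X=A, Y=A) − P(X=A)P(Y=A) = 0.037 − 0.344×0.240 = -0.0456.

-0.0456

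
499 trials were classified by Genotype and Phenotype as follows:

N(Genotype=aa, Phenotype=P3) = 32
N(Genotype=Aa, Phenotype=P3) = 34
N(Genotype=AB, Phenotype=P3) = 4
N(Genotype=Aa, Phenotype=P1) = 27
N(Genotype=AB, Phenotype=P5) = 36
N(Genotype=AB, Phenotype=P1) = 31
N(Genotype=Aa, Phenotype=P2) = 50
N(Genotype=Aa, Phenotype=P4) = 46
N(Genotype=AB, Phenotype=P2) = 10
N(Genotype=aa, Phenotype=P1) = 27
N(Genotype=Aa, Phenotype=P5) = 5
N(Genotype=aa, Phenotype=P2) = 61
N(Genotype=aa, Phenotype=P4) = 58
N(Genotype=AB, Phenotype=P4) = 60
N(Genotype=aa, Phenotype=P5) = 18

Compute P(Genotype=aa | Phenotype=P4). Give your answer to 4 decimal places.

Total with Phenotype=P4: 46 + 58 + 60 = 164.
P(Genotype=aa | Phenotype=P4) = 58/164 = 0.3537.

0.3537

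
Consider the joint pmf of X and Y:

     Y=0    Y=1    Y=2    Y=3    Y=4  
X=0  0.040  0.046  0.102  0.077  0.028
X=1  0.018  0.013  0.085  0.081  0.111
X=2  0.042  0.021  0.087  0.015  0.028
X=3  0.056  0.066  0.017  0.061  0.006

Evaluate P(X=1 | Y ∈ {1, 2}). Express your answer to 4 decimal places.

0.2243

P(Y=1) = 0.046 + 0.013 + 0.021 + 0.066 = 0.146.
P(Y=2) = 0.102 + 0.085 + 0.087 + 0.017 = 0.291.
P(Y ∈ {1, 2}) = 0.146 + 0.291 = 0.437; P(X=1, Y ∈ {1, 2}) = 0.013 + 0.085 = 0.098.
P(X=1 | Y ∈ {1, 2}) = 0.098/0.437 = 0.2243.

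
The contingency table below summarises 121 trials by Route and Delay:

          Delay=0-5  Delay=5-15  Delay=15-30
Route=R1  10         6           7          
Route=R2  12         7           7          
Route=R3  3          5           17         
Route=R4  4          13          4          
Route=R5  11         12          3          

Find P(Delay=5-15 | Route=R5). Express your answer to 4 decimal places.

Total with Route=R5: 11 + 12 + 3 = 26.
P(Delay=5-15 | Route=R5) = 12/26 = 0.4615.

0.4615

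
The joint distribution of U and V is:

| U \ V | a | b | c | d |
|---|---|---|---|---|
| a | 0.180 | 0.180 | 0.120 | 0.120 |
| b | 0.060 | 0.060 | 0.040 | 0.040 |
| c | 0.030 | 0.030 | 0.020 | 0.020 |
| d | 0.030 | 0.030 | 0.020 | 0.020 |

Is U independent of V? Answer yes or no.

Every cell satisfies P(U,V) = P(U)·P(V). For instance P(U=c) = 0.100, P(V=d) = 0.200, and 0.100×0.200 = 0.020 matches the joint entry. So U and V are independent.

yes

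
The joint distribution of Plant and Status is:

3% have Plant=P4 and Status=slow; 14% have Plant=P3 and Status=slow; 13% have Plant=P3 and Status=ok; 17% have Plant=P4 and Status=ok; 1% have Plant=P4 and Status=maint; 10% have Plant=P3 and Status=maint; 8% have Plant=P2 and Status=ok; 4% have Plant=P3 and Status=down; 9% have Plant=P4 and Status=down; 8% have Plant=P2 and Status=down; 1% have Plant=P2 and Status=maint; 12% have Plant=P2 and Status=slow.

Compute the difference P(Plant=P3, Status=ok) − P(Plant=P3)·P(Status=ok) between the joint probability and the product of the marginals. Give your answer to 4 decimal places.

-0.0258

P(Plant=P3) = 0.13 + 0.14 + 0.04 + 0.10 = 0.41.
P(Status=ok) = 0.08 + 0.13 + 0.17 = 0.38.
P(Plant=P3, Status=ok) − P(Plant=P3)P(Status=ok) = 0.13 − 0.41×0.38 = -0.0258.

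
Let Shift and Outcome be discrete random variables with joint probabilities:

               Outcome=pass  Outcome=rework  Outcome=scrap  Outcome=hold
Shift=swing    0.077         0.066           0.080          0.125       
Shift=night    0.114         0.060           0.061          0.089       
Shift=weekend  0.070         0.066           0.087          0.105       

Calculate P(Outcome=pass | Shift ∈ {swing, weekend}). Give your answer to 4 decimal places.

0.2175

P(Shift=swing) = 0.077 + 0.066 + 0.080 + 0.125 = 0.348.
P(Shift=weekend) = 0.070 + 0.066 + 0.087 + 0.105 = 0.328.
P(Shift ∈ {swing, weekend}) = 0.348 + 0.328 = 0.676; P(Outcome=pass, Shift ∈ {swing, weekend}) = 0.077 + 0.070 = 0.147.
P(Outcome=pass | Shift ∈ {swing, weekend}) = 0.147/0.676 = 0.2175.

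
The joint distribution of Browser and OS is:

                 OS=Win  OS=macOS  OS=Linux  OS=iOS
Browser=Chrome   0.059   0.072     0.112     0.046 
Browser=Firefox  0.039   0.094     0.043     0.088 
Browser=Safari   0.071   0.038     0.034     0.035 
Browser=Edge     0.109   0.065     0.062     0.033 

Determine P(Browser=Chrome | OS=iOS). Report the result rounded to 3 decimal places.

0.228

P(OS=iOS) = 0.046 + 0.088 + 0.035 + 0.033 = 0.202.
P(Browser=Chrome | OS=iOS) = 0.046/0.202 = 0.228.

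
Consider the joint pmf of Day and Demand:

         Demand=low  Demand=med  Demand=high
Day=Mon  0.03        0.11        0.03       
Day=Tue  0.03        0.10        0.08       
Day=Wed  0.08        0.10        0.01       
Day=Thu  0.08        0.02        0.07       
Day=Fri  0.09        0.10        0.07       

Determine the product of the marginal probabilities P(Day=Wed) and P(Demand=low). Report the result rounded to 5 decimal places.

0.05890

P(Day=Wed) = 0.08 + 0.10 + 0.01 = 0.19.
P(Demand=low) = 0.03 + 0.03 + 0.08 + 0.08 + 0.09 = 0.31.
Product: 0.19 × 0.31 = 0.05890.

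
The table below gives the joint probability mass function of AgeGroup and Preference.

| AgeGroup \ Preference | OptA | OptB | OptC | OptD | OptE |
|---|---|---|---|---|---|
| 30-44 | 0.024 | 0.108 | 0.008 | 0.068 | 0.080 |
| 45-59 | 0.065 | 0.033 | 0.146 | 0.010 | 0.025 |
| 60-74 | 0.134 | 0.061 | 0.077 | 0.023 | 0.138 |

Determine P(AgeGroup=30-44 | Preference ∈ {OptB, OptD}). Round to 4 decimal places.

P(Preference=OptB) = 0.108 + 0.033 + 0.061 = 0.202.
P(Preference=OptD) = 0.068 + 0.010 + 0.023 = 0.101.
P(Preference ∈ {OptB, OptD}) = 0.202 + 0.101 = 0.303; P(AgeGroup=30-44, Preference ∈ {OptB, OptD}) = 0.108 + 0.068 = 0.176.
P(AgeGroup=30-44 | Preference ∈ {OptB, OptD}) = 0.176/0.303 = 0.5809.

0.5809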